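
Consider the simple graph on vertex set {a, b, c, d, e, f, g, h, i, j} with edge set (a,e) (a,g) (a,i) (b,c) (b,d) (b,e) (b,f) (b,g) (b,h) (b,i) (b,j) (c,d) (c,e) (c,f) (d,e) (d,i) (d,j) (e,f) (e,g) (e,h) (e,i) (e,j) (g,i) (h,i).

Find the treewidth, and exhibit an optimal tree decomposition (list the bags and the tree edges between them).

Every bag has size at most 4, so the width is 4 − 1 = 3 and tw(G) ≤ 3. For the lower bound, the 4 vertices {a, e, g, i} are pairwise adjacent, and any tree decomposition puts a clique entirely inside one bag — forcing width ≥ 3. The upper and lower bounds meet at 3, so that is the treewidth.

Treewidth 3.
Bags: B1 = {b, d, e, i}  B2 = {b, c, d, e}  B3 = {b, d, e, j}  B4 = {b, e, h, i}  B5 = {b, e, g, i}  B6 = {a, e, g, i}  B7 = {b, c, e, f}
Tree: B1–B2, B1–B3, B1–B4, B1–B5, B5–B6, B2–B7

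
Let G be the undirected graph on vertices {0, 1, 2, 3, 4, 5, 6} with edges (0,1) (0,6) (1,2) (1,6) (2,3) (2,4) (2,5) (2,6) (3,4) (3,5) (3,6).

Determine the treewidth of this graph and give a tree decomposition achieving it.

Treewidth 2.
One such decomposition:
Bags: B1 = {2, 3, 6}  B2 = {2, 3, 4}  B3 = {1, 2, 6}  B4 = {0, 1, 6}  B5 = {2, 3, 5}
Tree: B1–B2, B1–B3, B3–B4, B2–B5

The largest bag has 3 vertices, giving width 2; this decomposition certifies tw(G) ≤ 2. For the lower bound, the 3 vertices {0, 1, 6} are pairwise adjacent, and any tree decomposition puts a clique entirely inside one bag — forcing width ≥ 2. Combining the bounds, tw(G) = 2.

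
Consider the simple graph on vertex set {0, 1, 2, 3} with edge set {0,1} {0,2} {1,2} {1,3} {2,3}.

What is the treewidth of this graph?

2

A width-2 tree decomposition is:
Bags: B1 = {0, 1, 2}  B2 = {1, 2, 3}
Tree: B1–B2
Every bag has size at most 3, so the width is 3 − 1 = 2 and tw(G) ≤ 2. On the other hand G contains the 3-clique {0, 1, 2}. A clique must lie in a single bag of any decomposition, so no decomposition can have width below 2. Therefore the treewidth is 2.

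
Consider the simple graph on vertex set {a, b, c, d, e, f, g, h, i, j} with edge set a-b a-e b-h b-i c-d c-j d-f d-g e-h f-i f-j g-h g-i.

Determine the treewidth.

A width-2 tree decomposition is:
Bags: B1 = {c, d, j}  B2 = {d, f, j}  B3 = {d, f, g}  B4 = {f, g, i}  B5 = {g, h, i}  B6 = {b, h, i}  B7 = {b, e, h}  B8 = {a, b, e}
Tree: B1–B2, B2–B3, B3–B4, B4–B5, B5–B6, B6–B7, B7–B8
Every bag has size at most 3, so the width is 3 − 1 = 2 and tw(G) ≤ 2. Since c–j–f–d–c is a cycle in G, G is not acyclic. Forests are exactly the graphs of treewidth ≤ 1, so tw(G) ≥ 2. Hence tw(G) = 2 exactly.

2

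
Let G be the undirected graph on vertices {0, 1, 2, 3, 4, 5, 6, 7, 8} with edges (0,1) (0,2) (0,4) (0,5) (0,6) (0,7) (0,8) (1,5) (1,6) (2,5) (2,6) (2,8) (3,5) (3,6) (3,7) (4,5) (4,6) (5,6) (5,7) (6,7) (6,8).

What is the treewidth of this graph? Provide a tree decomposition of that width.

Each bag holds 4 vertices, so the decomposition has width 3, which upper-bounds the treewidth. On the other hand G contains the 4-clique {0, 2, 6, 8}. A clique must lie in a single bag of any decomposition, so no decomposition can have width below 3. Hence tw(G) = 3 exactly.

Treewidth 3.
Bags: B1 = {0, 5, 6, 7}  B2 = {3, 5, 6, 7}  B3 = {0, 2, 5, 6}  B4 = {0, 4, 5, 6}  B5 = {0, 2, 6, 8}  B6 = {0, 1, 5, 6}
Tree: B1–B2, B1–B3, B1–B4, B3–B5, B1–B6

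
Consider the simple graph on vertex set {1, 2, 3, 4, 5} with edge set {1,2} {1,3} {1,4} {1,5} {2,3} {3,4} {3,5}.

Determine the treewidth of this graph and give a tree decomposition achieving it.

Each bag holds 3 vertices, so the decomposition has width 2, which upper-bounds the treewidth. Conversely, {1, 2, 3} is a clique of size 3, and the vertices of any clique must share a bag in every tree decomposition; so some bag has ≥ 3 vertices and tw(G) ≥ 2. Combining the bounds, tw(G) = 2.

Treewidth 2.
One optimal decomposition is:
Bags: B1 = {1, 3, 4}  B2 = {1, 2, 3}  B3 = {1, 3, 5}
Tree: B1–B2, B1–B3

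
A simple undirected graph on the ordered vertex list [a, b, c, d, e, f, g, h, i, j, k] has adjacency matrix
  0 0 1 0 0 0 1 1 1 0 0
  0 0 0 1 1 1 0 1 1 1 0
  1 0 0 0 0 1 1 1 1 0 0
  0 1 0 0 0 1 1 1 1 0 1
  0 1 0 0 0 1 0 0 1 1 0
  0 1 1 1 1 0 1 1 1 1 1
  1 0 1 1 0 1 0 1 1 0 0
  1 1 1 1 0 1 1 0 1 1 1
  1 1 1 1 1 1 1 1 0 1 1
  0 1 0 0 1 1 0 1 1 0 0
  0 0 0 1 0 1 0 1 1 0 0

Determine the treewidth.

A width-4 tree decomposition is:
Bags: B1 = {b, d, f, h, i}  B2 = {b, f, h, i, j}  B3 = {d, f, h, i, k}  B4 = {d, f, g, h, i}  B5 = {c, f, g, h, i}  B6 = {b, e, f, i, j}  B7 = {a, c, g, h, i}
Tree: B1–B2, B1–B3, B3–B4, B4–B5, B2–B6, B5–B7
Each bag holds 5 vertices, so the decomposition has width 4, which upper-bounds the treewidth. For the lower bound, the 5 vertices {a, c, g, h, i} are pairwise adjacent, and any tree decomposition puts a clique entirely inside one bag — forcing width ≥ 4. The upper and lower bounds meet at 4, so that is the treewidth.

4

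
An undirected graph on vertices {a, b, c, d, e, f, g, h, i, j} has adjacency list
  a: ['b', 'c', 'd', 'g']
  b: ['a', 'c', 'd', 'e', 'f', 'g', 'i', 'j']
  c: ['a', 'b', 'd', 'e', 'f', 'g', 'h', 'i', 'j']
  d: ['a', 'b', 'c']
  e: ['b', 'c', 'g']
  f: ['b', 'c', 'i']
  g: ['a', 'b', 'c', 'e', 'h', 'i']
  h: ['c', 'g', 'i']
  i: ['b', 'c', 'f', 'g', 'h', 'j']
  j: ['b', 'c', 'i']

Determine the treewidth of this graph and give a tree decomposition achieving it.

Each bag holds 4 vertices, so the decomposition has width 3, which upper-bounds the treewidth. For the lower bound, the 4 vertices {c, g, h, i} are pairwise adjacent, and any tree decomposition puts a clique entirely inside one bag — forcing width ≥ 3. Therefore the treewidth is 3.

Treewidth 3.
One optimal decomposition is:
Bags: B1 = {b, c, g, i}  B2 = {a, b, c, g}  B3 = {b, c, e, g}  B4 = {c, g, h, i}  B5 = {b, c, i, j}  B6 = {a, b, c, d}  B7 = {b, c, f, i}
Tree: B1–B2, B1–B3, B1–B4, B1–B5, B2–B6, B1–B7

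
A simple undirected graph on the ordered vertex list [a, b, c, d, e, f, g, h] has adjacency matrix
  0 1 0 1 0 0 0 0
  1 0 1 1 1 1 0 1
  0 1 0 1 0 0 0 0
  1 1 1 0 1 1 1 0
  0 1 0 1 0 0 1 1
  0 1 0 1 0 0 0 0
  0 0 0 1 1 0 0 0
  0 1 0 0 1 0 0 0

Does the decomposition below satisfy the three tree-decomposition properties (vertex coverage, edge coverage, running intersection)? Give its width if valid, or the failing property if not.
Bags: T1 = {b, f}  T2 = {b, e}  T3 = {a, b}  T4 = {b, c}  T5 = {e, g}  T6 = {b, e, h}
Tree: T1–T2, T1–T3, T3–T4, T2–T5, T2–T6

A tree decomposition must satisfy three properties: every vertex lies in some bag; for every edge, both endpoints lie together in some bag; and for every vertex, the bags containing it form a connected subtree. Here vertex d appears in no bag, so the decomposition is invalid.

No — vertex d appears in no bag.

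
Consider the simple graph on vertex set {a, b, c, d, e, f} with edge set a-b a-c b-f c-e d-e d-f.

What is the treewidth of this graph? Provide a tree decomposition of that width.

Every bag has size at most 3, so the width is 3 − 1 = 2 and tw(G) ≤ 2. Since f–b–a–c–e–d–f is a cycle in G, G is not acyclic. Forests are exactly the graphs of treewidth ≤ 1, so tw(G) ≥ 2. The upper and lower bounds meet at 2, so that is the treewidth.

Treewidth 2.
One optimal decomposition is:
Bags: B1 = {a, b, f}  B2 = {a, c, f}  B3 = {c, e, f}  B4 = {d, e, f}
Tree: B1–B2, B2–B3, B3–B4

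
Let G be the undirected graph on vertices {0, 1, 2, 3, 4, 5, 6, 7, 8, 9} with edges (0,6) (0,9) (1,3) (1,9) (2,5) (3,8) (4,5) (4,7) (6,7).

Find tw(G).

1

A width-1 tree decomposition is:
Bags: B1 = {2, 5}  B2 = {4, 5}  B3 = {4, 7}  B4 = {6, 7}  B5 = {0, 6}  B6 = {0, 9}  B7 = {1, 9}  B8 = {1, 3}  B9 = {3, 8}
Tree: B1–B2, B2–B3, B3–B4, B4–B5, B5–B6, B6–B7, B7–B8, B8–B9
Every bag has size at most 2, so the width is 2 − 1 = 1 and tw(G) ≤ 1. G has an edge, so its treewidth is at least 1. Hence tw(G) = 1 exactly.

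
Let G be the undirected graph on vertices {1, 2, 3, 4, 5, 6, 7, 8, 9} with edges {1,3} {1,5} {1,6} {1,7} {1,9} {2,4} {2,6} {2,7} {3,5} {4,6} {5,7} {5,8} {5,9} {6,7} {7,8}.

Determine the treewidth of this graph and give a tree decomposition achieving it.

Treewidth 2.
One optimal decomposition is:
Bags: B1 = {1, 5, 7}  B2 = {5, 7, 8}  B3 = {1, 3, 5}  B4 = {1, 5, 9}  B5 = {1, 6, 7}  B6 = {2, 6, 7}  B7 = {2, 4, 6}
Tree: B1–B2, B1–B3, B1–B4, B1–B5, B5–B6, B6–B7

Each bag holds 3 vertices, so the decomposition has width 2, which upper-bounds the treewidth. For the lower bound, the 3 vertices {5, 7, 8} are pairwise adjacent, and any tree decomposition puts a clique entirely inside one bag — forcing width ≥ 2. Hence tw(G) = 2 exactly.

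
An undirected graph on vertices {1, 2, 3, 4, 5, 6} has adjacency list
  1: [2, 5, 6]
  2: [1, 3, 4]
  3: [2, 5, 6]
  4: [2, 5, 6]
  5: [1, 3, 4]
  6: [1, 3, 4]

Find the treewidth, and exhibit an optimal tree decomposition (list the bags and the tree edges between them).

Treewidth 3.
Bags: B1 = {1, 3, 4, 6}  B2 = {1, 2, 3, 4}  B3 = {1, 3, 4, 5}
Tree: B1–B2, B2–B3

Each bag holds 4 vertices, so the decomposition has width 3, which upper-bounds the treewidth. For the lower bound: the 4 vertex sets {3,6}, {1,2}, {4}, {5} are disjoint, each induces a connected subgraph, and every pair is joined by at least one edge of G. Contracting each set to a single vertex therefore yields K_{4} as a minor, and since treewidth is minor-monotone, tw(G) ≥ tw(K_{4}) = 3. Therefore the treewidth is 3.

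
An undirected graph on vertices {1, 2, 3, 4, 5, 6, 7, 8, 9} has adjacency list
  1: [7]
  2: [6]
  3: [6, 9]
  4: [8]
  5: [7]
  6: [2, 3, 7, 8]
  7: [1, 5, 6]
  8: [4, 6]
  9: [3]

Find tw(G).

1

A width-1 tree decomposition is:
Bags: B1 = {5, 7}  B2 = {6, 7}  B3 = {3, 6}  B4 = {6, 8}  B5 = {3, 9}  B6 = {2, 6}  B7 = {4, 8}  B8 = {1, 7}
Tree: B1–B2, B2–B3, B3–B4, B3–B5, B4–B6, B4–B7, B1–B8
The largest bag has 2 vertices, giving width 1; this decomposition certifies tw(G) ≤ 1. G has an edge, so its treewidth is at least 1. Hence tw(G) = 1 exactly.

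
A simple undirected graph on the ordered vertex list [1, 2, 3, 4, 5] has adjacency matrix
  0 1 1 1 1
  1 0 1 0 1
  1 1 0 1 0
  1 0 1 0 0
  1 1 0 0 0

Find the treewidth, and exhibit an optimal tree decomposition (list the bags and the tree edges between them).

Treewidth 2.
Bags: B1 = {1, 2, 3}  B2 = {1, 3, 4}  B3 = {1, 2, 5}
Tree: B1–B2, B1–B3

Every bag has size at most 3, so the width is 3 − 1 = 2 and tw(G) ≤ 2. Conversely, {1, 2, 3} is a clique of size 3, and the vertices of any clique must share a bag in every tree decomposition; so some bag has ≥ 3 vertices and tw(G) ≥ 2. The upper and lower bounds meet at 2, so that is the treewidth.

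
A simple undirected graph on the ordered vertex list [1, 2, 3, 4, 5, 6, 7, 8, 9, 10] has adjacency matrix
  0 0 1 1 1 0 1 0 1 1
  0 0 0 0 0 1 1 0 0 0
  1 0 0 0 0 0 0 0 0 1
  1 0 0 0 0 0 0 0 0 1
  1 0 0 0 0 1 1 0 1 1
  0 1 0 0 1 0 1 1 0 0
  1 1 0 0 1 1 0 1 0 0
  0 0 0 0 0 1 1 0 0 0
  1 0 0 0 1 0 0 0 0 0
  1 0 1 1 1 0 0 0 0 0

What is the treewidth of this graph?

2

A width-2 tree decomposition is:
Bags: B1 = {1, 5, 10}  B2 = {1, 3, 10}  B3 = {1, 5, 7}  B4 = {5, 6, 7}  B5 = {1, 5, 9}  B6 = {1, 4, 10}  B7 = {6, 7, 8}  B8 = {2, 6, 7}
Tree: B1–B2, B1–B3, B3–B4, B3–B5, B2–B6, B4–B7, B7–B8
The largest bag has 3 vertices, giving width 2; this decomposition certifies tw(G) ≤ 2. Conversely, {6, 7, 8} is a clique of size 3, and the vertices of any clique must share a bag in every tree decomposition; so some bag has ≥ 3 vertices and tw(G) ≥ 2. Combining the bounds, tw(G) = 2.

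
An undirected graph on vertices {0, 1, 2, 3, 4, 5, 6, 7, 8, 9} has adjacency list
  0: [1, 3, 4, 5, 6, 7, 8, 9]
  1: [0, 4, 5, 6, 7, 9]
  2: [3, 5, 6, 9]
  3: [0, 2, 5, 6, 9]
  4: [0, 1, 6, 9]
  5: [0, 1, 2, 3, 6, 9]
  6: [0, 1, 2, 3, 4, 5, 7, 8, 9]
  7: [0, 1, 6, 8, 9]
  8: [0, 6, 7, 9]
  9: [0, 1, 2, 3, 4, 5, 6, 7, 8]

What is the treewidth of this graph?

4

A width-4 tree decomposition is:
Bags: B1 = {0, 6, 7, 8, 9}  B2 = {0, 1, 6, 7, 9}  B3 = {0, 1, 4, 6, 9}  B4 = {0, 1, 5, 6, 9}  B5 = {0, 3, 5, 6, 9}  B6 = {2, 3, 5, 6, 9}
Tree: B1–B2, B2–B3, B2–B4, B4–B5, B5–B6
Each bag holds 5 vertices, so the decomposition has width 4, which upper-bounds the treewidth. For the lower bound, the 5 vertices {0, 6, 7, 8, 9} are pairwise adjacent, and any tree decomposition puts a clique entirely inside one bag — forcing width ≥ 4. Hence tw(G) = 4 exactly.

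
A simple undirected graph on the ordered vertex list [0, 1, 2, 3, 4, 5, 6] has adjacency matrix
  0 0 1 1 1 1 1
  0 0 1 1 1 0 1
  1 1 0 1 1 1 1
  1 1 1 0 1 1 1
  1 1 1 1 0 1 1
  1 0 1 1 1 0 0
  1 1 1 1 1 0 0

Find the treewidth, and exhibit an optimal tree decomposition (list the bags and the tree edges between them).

The largest bag has 5 vertices, giving width 4; this decomposition certifies tw(G) ≤ 4. Conversely, {0, 2, 3, 4, 5} is a clique of size 5, and the vertices of any clique must share a bag in every tree decomposition; so some bag has ≥ 5 vertices and tw(G) ≥ 4. Combining the bounds, tw(G) = 4.

Treewidth 4.
Bags: B1 = {1, 2, 3, 4, 6}  B2 = {0, 2, 3, 4, 6}  B3 = {0, 2, 3, 4, 5}
Tree: B1–B2, B2–B3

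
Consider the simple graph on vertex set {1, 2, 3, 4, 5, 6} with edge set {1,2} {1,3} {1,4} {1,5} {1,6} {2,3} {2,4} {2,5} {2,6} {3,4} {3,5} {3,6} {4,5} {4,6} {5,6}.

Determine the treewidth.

5

A width-5 tree decomposition is:
Bags: B1 = {1, 2, 3, 4, 5, 6}
Tree: (single bag)
A single bag containing all 6 vertices is trivially a valid decomposition of width 5. On the other hand G contains the 6-clique {1, 2, 3, 4, 5, 6}. A clique must lie in a single bag of any decomposition, so no decomposition can have width below 5. Hence tw(G) = 5 exactly.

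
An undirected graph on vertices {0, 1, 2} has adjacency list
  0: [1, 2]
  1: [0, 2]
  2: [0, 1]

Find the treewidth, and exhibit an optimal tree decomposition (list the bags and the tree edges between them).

Treewidth 2.
Bags: B1 = {0, 1, 2}
Tree: (single bag)

A single bag containing all 3 vertices is trivially a valid decomposition of width 2. On the other hand G contains the 3-clique {0, 1, 2}. A clique must lie in a single bag of any decomposition, so no decomposition can have width below 2. The upper and lower bounds meet at 2, so that is the treewidth.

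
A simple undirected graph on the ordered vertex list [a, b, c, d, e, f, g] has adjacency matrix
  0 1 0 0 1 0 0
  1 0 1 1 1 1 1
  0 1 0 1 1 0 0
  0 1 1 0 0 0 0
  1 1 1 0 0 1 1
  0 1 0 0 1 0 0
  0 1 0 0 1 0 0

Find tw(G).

2

A width-2 tree decomposition is:
Bags: B1 = {b, e, f}  B2 = {b, e, g}  B3 = {a, b, e}  B4 = {b, c, e}  B5 = {b, c, d}
Tree: B1–B2, B2–B3, B2–B4, B4–B5
The largest bag has 3 vertices, giving width 2; this decomposition certifies tw(G) ≤ 2. Conversely, {b, c, d} is a clique of size 3, and the vertices of any clique must share a bag in every tree decomposition; so some bag has ≥ 3 vertices and tw(G) ≥ 2. Combining the bounds, tw(G) = 2.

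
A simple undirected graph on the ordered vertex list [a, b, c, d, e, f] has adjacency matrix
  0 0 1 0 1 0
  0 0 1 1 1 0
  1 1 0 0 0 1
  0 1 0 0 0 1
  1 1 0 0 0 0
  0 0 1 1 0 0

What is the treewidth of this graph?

2

A width-2 tree decomposition is:
Bags: B1 = {b, d, f}  B2 = {b, c, f}  B3 = {b, c, e}  B4 = {a, c, e}
Tree: B1–B2, B2–B3, B3–B4
The largest bag has 3 vertices, giving width 2; this decomposition certifies tw(G) ≤ 2. The edges d–f–c–b–d form a cycle, so G is not a tree and its treewidth is at least 2. Therefore the treewidth is 2.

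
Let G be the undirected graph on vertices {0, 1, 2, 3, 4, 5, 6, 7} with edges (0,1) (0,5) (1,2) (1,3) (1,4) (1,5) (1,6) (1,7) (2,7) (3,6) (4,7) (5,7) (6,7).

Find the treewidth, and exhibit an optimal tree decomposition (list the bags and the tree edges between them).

Every bag has size at most 3, so the width is 3 − 1 = 2 and tw(G) ≤ 2. Conversely, {0, 1, 5} is a clique of size 3, and the vertices of any clique must share a bag in every tree decomposition; so some bag has ≥ 3 vertices and tw(G) ≥ 2. The upper and lower bounds meet at 2, so that is the treewidth.

Treewidth 2.
Bags: B1 = {1, 2, 7}  B2 = {1, 6, 7}  B3 = {1, 4, 7}  B4 = {1, 3, 6}  B5 = {1, 5, 7}  B6 = {0, 1, 5}
Tree: B1–B2, B1–B3, B2–B4, B2–B5, B5–B6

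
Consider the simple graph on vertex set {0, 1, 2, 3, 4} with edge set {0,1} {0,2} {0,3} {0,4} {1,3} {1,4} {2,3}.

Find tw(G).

2

A width-2 tree decomposition is:
Bags: B1 = {0, 1, 3}  B2 = {0, 1, 4}  B3 = {0, 2, 3}
Tree: B1–B2, B1–B3
The largest bag has 3 vertices, giving width 2; this decomposition certifies tw(G) ≤ 2. On the other hand G contains the 3-clique {0, 1, 3}. A clique must lie in a single bag of any decomposition, so no decomposition can have width below 2. The upper and lower bounds meet at 2, so that is the treewidth.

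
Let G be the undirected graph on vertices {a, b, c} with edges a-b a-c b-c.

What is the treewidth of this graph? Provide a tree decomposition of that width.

With just one bag of size 3, the width is 3 − 1 = 2, so tw(G) ≤ 2. Conversely, {a, b, c} is a clique of size 3, and the vertices of any clique must share a bag in every tree decomposition; so some bag has ≥ 3 vertices and tw(G) ≥ 2. Combining the bounds, tw(G) = 2.

Treewidth 2.
One such decomposition:
Bags: B1 = {a, b, c}
Tree: (single bag)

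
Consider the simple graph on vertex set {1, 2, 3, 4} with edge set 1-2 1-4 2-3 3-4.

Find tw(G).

A width-2 tree decomposition is:
Bags: B1 = {1, 2, 4}  B2 = {2, 3, 4}
Tree: B1–B2
The largest bag has 3 vertices, giving width 2; this decomposition certifies tw(G) ≤ 2. Since 4–1–2–3–4 is a cycle in G, G is not acyclic. Forests are exactly the graphs of treewidth ≤ 1, so tw(G) ≥ 2. The upper and lower bounds meet at 2, so that is the treewidth.

2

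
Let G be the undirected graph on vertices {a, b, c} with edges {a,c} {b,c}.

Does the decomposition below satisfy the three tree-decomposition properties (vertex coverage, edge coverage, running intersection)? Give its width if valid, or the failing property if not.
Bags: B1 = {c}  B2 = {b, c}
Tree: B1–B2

A tree decomposition must satisfy three properties: every vertex lies in some bag; for every edge, both endpoints lie together in some bag; and for every vertex, the bags containing it form a connected subtree. Here vertex a appears in no bag, so the decomposition is invalid.

No — vertex a appears in no bag.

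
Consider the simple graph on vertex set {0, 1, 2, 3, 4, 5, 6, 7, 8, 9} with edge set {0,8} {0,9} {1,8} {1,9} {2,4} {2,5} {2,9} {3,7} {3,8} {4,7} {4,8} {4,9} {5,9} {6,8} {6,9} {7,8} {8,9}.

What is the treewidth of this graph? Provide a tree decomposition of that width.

The largest bag has 3 vertices, giving width 2; this decomposition certifies tw(G) ≤ 2. On the other hand G contains the 3-clique {0, 8, 9}. A clique must lie in a single bag of any decomposition, so no decomposition can have width below 2. Therefore the treewidth is 2.

Treewidth 2.
One optimal decomposition is:
Bags: B1 = {4, 8, 9}  B2 = {0, 8, 9}  B3 = {2, 4, 9}  B4 = {1, 8, 9}  B5 = {2, 5, 9}  B6 = {4, 7, 8}  B7 = {6, 8, 9}  B8 = {3, 7, 8}
Tree: B1–B2, B1–B3, B2–B4, B3–B5, B1–B6, B4–B7, B6–B8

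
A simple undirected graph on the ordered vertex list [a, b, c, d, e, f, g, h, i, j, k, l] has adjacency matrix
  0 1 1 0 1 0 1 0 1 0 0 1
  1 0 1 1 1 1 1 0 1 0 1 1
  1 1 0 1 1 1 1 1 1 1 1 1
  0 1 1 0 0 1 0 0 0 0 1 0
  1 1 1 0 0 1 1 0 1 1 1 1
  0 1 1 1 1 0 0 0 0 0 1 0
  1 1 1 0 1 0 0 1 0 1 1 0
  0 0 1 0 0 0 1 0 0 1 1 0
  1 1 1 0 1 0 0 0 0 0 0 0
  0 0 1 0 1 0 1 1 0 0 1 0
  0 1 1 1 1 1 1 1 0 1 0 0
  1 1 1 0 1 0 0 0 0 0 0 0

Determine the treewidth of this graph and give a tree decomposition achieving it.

Treewidth 4.
Bags: B1 = {c, e, g, j, k}  B2 = {b, c, e, g, k}  B3 = {a, b, c, e, g}  B4 = {b, c, e, f, k}  B5 = {a, b, c, e, i}  B6 = {c, g, h, j, k}  B7 = {b, c, d, f, k}  B8 = {a, b, c, e, l}
Tree: B1–B2, B2–B3, B2–B4, B3–B5, B1–B6, B4–B7, B3–B8

Every bag has size at most 5, so the width is 5 − 1 = 4 and tw(G) ≤ 4. For the lower bound, the 5 vertices {c, e, g, j, k} are pairwise adjacent, and any tree decomposition puts a clique entirely inside one bag — forcing width ≥ 4. Combining the bounds, tw(G) = 4.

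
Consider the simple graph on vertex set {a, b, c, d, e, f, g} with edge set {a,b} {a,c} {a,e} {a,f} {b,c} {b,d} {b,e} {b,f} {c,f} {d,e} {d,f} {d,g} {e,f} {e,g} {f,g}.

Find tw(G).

3

A width-3 tree decomposition is:
Bags: B1 = {b, d, e, f}  B2 = {a, b, e, f}  B3 = {d, e, f, g}  B4 = {a, b, c, f}
Tree: B1–B2, B1–B3, B2–B4
The largest bag has 4 vertices, giving width 3; this decomposition certifies tw(G) ≤ 3. On the other hand G contains the 4-clique {d, e, f, g}. A clique must lie in a single bag of any decomposition, so no decomposition can have width below 3. The upper and lower bounds meet at 3, so that is the treewidth.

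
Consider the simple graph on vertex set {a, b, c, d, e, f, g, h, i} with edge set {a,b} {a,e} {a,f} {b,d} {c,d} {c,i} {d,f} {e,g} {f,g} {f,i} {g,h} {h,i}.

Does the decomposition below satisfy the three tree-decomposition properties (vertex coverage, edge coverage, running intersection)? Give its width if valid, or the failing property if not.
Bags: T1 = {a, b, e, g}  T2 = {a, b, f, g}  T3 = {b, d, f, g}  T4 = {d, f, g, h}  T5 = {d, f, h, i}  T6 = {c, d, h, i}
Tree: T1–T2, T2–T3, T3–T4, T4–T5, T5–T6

Checking the three conditions: (i) the bags cover all of {a, b, c, d, e, f, g, h, i}; (ii) for each edge, some bag contains both endpoints; (iii) the bags containing any fixed vertex form a subtree. All hold, so the decomposition is valid with width 4 − 1 = 3.

Yes; width 3.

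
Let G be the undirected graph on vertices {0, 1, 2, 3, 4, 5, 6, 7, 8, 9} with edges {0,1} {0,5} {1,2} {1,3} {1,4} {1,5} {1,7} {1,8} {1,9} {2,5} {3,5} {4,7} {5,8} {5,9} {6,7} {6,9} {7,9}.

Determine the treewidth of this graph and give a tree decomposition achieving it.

Every bag has size at most 3, so the width is 3 − 1 = 2 and tw(G) ≤ 2. Conversely, {1, 4, 7} is a clique of size 3, and the vertices of any clique must share a bag in every tree decomposition; so some bag has ≥ 3 vertices and tw(G) ≥ 2. Hence tw(G) = 2 exactly.

Treewidth 2.
One optimal decomposition is:
Bags: B1 = {1, 5, 9}  B2 = {1, 3, 5}  B3 = {1, 7, 9}  B4 = {1, 4, 7}  B5 = {6, 7, 9}  B6 = {1, 5, 8}  B7 = {1, 2, 5}  B8 = {0, 1, 5}
Tree: B1–B2, B1–B3, B3–B4, B3–B5, B2–B6, B1–B7, B6–B8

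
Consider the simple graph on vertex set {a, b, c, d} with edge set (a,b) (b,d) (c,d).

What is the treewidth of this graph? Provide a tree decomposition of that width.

The largest bag has 2 vertices, giving width 1; this decomposition certifies tw(G) ≤ 1. G has an edge, so its treewidth is at least 1. The upper and lower bounds meet at 1, so that is the treewidth.

Treewidth 1.
One such decomposition:
Bags: B1 = {c, d}  B2 = {b, d}  B3 = {a, b}
Tree: B1–B2, B2–B3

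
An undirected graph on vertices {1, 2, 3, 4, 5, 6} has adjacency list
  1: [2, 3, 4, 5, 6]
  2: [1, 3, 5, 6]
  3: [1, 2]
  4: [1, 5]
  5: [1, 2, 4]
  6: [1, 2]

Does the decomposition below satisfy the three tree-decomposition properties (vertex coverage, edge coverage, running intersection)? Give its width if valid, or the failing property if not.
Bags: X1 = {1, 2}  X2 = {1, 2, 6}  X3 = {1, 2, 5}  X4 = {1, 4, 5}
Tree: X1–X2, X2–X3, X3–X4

A tree decomposition must satisfy three properties: every vertex lies in some bag; for every edge, both endpoints lie together in some bag; and for every vertex, the bags containing it form a connected subtree. Here vertex 3 appears in no bag, so the decomposition is invalid.

No — vertex 3 appears in no bag.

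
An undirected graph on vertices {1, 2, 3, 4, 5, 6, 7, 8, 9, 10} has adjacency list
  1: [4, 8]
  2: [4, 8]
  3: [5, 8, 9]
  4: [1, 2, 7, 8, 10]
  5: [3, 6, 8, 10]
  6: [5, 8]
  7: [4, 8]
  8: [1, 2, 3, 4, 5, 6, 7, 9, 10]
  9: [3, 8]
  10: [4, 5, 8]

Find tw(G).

A width-2 tree decomposition is:
Bags: B1 = {5, 8, 10}  B2 = {3, 5, 8}  B3 = {3, 8, 9}  B4 = {5, 6, 8}  B5 = {4, 8, 10}  B6 = {4, 7, 8}  B7 = {1, 4, 8}  B8 = {2, 4, 8}
Tree: B1–B2, B2–B3, B1–B4, B1–B5, B5–B6, B6–B7, B6–B8
The largest bag has 3 vertices, giving width 2; this decomposition certifies tw(G) ≤ 2. For the lower bound, the 3 vertices {3, 8, 9} are pairwise adjacent, and any tree decomposition puts a clique entirely inside one bag — forcing width ≥ 2. The upper and lower bounds meet at 2, so that is the treewidth.

2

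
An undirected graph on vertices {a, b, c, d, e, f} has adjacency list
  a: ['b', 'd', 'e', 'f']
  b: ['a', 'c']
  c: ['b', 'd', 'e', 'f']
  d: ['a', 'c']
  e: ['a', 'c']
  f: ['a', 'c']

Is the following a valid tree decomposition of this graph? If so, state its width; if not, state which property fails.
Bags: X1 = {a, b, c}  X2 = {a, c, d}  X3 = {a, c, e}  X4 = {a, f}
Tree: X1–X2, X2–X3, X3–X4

No — edge (c,f) lies in no bag.

A tree decomposition must satisfy three properties: every vertex lies in some bag; for every edge, both endpoints lie together in some bag; and for every vertex, the bags containing it form a connected subtree. Here edge (c,f) lies in no bag, so the decomposition is invalid.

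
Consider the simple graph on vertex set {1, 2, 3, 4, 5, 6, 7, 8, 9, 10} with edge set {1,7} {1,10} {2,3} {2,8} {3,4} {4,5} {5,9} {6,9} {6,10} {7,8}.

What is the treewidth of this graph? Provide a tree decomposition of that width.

Treewidth 2.
One optimal decomposition is:
Bags: B1 = {1, 7, 10}  B2 = {7, 8, 10}  B3 = {2, 8, 10}  B4 = {2, 3, 10}  B5 = {3, 4, 10}  B6 = {4, 5, 10}  B7 = {5, 9, 10}  B8 = {6, 9, 10}
Tree: B1–B2, B2–B3, B3–B4, B4–B5, B5–B6, B6–B7, B7–B8

The largest bag has 3 vertices, giving width 2; this decomposition certifies tw(G) ≤ 2. The edges 10–1–7–8–2–3–4–5–9–6–10 form a cycle, so G is not a tree and its treewidth is at least 2. Combining the bounds, tw(G) = 2.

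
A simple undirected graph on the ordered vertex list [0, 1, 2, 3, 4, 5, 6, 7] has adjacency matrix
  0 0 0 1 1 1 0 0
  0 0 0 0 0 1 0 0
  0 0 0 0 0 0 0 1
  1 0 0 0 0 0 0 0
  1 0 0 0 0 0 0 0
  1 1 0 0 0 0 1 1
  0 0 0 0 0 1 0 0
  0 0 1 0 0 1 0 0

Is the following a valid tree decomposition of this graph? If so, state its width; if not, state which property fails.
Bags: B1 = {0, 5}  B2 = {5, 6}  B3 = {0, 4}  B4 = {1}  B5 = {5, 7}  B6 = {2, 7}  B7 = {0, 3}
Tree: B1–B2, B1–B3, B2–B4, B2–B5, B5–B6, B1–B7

A tree decomposition must satisfy three properties: every vertex lies in some bag; for every edge, both endpoints lie together in some bag; and for every vertex, the bags containing it form a connected subtree. Here edge (5,1) lies in no bag, so the decomposition is invalid.

No — edge (5,1) lies in no bag.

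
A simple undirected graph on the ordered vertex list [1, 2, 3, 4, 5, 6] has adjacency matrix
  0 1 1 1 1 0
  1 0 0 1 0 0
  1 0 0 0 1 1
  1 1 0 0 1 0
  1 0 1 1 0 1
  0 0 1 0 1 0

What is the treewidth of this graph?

A width-2 tree decomposition is:
Bags: B1 = {1, 3, 5}  B2 = {3, 5, 6}  B3 = {1, 4, 5}  B4 = {1, 2, 4}
Tree: B1–B2, B1–B3, B3–B4
Each bag holds 3 vertices, so the decomposition has width 2, which upper-bounds the treewidth. Conversely, {1, 3, 5} is a clique of size 3, and the vertices of any clique must share a bag in every tree decomposition; so some bag has ≥ 3 vertices and tw(G) ≥ 2. Combining the bounds, tw(G) = 2.

2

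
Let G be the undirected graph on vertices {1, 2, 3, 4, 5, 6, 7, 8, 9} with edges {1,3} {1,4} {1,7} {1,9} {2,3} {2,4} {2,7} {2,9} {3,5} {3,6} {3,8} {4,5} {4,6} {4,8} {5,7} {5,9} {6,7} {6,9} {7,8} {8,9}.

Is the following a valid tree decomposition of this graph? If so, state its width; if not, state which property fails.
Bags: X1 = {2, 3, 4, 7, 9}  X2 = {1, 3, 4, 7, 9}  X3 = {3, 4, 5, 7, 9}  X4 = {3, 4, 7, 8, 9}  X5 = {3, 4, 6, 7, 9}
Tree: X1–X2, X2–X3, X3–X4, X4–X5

Vertex coverage: the bags together contain {1, 2, 3, 4, 5, 6, 7, 8, 9}, the full vertex set. Edge coverage: each edge of G has both endpoints in at least one bag. Running intersection: for every vertex, the bags containing it form a connected subtree. All three properties hold, so this is a valid tree decomposition of width max|bag| − 1 = 4, and hence tw(G) ≤ 4.

Yes; width 4.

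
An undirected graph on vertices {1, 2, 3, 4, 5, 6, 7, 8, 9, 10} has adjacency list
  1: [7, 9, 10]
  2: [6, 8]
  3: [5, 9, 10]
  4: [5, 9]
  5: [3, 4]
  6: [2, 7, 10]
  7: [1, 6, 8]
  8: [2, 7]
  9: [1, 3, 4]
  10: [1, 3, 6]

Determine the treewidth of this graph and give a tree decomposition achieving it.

Treewidth 2.
Bags: B1 = {2, 7, 8}  B2 = {2, 6, 7}  B3 = {1, 6, 7}  B4 = {1, 6, 10}  B5 = {1, 9, 10}  B6 = {3, 9, 10}  B7 = {3, 4, 9}  B8 = {3, 4, 5}
Tree: B1–B2, B2–B3, B3–B4, B4–B5, B5–B6, B6–B7, B7–B8

Every bag has size at most 3, so the width is 3 − 1 = 2 and tw(G) ≤ 2. For the lower bound, G contains the cycle 8–2–6–7–8, so G is not a forest; only forests have treewidth ≤ 1, hence tw(G) ≥ 2. Combining the bounds, tw(G) = 2.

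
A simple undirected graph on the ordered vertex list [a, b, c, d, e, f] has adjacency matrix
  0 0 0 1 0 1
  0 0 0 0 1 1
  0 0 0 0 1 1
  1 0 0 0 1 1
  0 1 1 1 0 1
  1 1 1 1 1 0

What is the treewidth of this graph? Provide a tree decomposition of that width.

Treewidth 2.
One optimal decomposition is:
Bags: B1 = {d, e, f}  B2 = {c, e, f}  B3 = {b, e, f}  B4 = {a, d, f}
Tree: B1–B2, B1–B3, B1–B4

Every bag has size at most 3, so the width is 3 − 1 = 2 and tw(G) ≤ 2. On the other hand G contains the 3-clique {d, e, f}. A clique must lie in a single bag of any decomposition, so no decomposition can have width below 2. Hence tw(G) = 2 exactly.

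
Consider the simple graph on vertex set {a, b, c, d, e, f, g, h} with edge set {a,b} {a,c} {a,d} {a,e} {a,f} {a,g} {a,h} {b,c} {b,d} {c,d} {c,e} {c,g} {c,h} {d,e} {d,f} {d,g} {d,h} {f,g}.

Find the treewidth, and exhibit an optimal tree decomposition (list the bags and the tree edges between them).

The largest bag has 4 vertices, giving width 3; this decomposition certifies tw(G) ≤ 3. For the lower bound, the 4 vertices {a, c, d, g} are pairwise adjacent, and any tree decomposition puts a clique entirely inside one bag — forcing width ≥ 3. The upper and lower bounds meet at 3, so that is the treewidth.

Treewidth 3.
Bags: B1 = {a, b, c, d}  B2 = {a, c, d, e}  B3 = {a, c, d, g}  B4 = {a, c, d, h}  B5 = {a, d, f, g}
Tree: B1–B2, B2–B3, B1–B4, B3–B5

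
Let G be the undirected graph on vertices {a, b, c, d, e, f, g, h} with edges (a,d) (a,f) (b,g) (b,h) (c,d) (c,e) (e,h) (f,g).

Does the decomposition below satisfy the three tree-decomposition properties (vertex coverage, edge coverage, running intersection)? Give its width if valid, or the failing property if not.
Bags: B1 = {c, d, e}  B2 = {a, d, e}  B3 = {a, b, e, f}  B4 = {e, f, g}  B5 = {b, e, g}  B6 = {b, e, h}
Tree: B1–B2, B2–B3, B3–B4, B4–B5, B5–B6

No — bags containing vertex b are not connected in the tree.

A tree decomposition must satisfy three properties: every vertex lies in some bag; for every edge, both endpoints lie together in some bag; and for every vertex, the bags containing it form a connected subtree. Here bags containing vertex b are not connected in the tree, so the decomposition is invalid.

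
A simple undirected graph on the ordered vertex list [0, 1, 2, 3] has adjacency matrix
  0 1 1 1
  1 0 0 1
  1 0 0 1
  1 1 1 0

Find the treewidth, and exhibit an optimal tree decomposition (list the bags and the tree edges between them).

Treewidth 2.
Bags: B1 = {0, 2, 3}  B2 = {0, 1, 3}
Tree: B1–B2

The largest bag has 3 vertices, giving width 2; this decomposition certifies tw(G) ≤ 2. Conversely, {0, 1, 3} is a clique of size 3, and the vertices of any clique must share a bag in every tree decomposition; so some bag has ≥ 3 vertices and tw(G) ≥ 2. Combining the bounds, tw(G) = 2.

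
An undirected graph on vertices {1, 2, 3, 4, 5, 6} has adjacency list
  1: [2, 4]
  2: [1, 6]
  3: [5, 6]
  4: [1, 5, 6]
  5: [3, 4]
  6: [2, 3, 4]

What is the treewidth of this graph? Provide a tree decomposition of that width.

Treewidth 2.
One such decomposition:
Bags: B1 = {1, 2, 4}  B2 = {2, 4, 6}  B3 = {4, 5, 6}  B4 = {3, 5, 6}
Tree: B1–B2, B2–B3, B3–B4

Each bag holds 3 vertices, so the decomposition has width 2, which upper-bounds the treewidth. The edges 1–2–6–4–1 form a cycle, so G is not a tree and its treewidth is at least 2. Therefore the treewidth is 2.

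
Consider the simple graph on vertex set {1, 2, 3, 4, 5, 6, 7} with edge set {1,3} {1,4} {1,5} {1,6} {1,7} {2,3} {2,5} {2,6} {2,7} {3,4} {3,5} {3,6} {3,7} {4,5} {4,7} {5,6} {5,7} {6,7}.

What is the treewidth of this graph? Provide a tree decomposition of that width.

The largest bag has 5 vertices, giving width 4; this decomposition certifies tw(G) ≤ 4. On the other hand G contains the 5-clique {1, 3, 4, 5, 7}. A clique must lie in a single bag of any decomposition, so no decomposition can have width below 4. Combining the bounds, tw(G) = 4.

Treewidth 4.
Bags: B1 = {1, 3, 4, 5, 7}  B2 = {1, 3, 5, 6, 7}  B3 = {2, 3, 5, 6, 7}
Tree: B1–B2, B2–B3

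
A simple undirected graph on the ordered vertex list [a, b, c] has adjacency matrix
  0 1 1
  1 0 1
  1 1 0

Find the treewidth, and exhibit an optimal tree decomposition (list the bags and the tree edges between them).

Treewidth 2.
One optimal decomposition is:
Bags: B1 = {a, b, c}
Tree: (single bag)

With just one bag of size 3, the width is 3 − 1 = 2, so tw(G) ≤ 2. Conversely, {a, b, c} is a clique of size 3, and the vertices of any clique must share a bag in every tree decomposition; so some bag has ≥ 3 vertices and tw(G) ≥ 2. The upper and lower bounds meet at 2, so that is the treewidth.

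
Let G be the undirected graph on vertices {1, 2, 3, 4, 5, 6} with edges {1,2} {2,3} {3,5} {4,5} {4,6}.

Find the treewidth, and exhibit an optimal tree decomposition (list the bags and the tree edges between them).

Every bag has size at most 2, so the width is 2 − 1 = 1 and tw(G) ≤ 1. Any graph with an edge has treewidth ≥ 1, and G has the edge 1–2. Therefore the treewidth is 1.

Treewidth 1.
One optimal decomposition is:
Bags: B1 = {1, 2}  B2 = {2, 3}  B3 = {3, 5}  B4 = {4, 5}  B5 = {4, 6}
Tree: B1–B2, B2–B3, B3–B4, B4–B5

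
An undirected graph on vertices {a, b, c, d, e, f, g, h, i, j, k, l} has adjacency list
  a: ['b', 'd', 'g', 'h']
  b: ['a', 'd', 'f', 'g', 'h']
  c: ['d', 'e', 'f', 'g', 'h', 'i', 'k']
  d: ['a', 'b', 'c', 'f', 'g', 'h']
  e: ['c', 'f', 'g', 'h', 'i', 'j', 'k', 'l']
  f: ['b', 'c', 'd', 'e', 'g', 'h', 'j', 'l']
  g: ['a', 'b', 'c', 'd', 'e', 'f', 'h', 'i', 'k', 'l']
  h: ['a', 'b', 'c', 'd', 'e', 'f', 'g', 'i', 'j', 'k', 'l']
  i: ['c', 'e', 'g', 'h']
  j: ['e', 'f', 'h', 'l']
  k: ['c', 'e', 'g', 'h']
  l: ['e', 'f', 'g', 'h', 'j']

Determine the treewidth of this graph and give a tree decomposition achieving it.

Treewidth 4.
Bags: B1 = {c, e, f, g, h}  B2 = {c, d, f, g, h}  B3 = {c, e, g, h, i}  B4 = {e, f, g, h, l}  B5 = {b, d, f, g, h}  B6 = {c, e, g, h, k}  B7 = {a, b, d, g, h}  B8 = {e, f, h, j, l}
Tree: B1–B2, B1–B3, B1–B4, B2–B5, B1–B6, B5–B7, B4–B8

The largest bag has 5 vertices, giving width 4; this decomposition certifies tw(G) ≤ 4. On the other hand G contains the 5-clique {a, b, d, g, h}. A clique must lie in a single bag of any decomposition, so no decomposition can have width below 4. Hence tw(G) = 4 exactly.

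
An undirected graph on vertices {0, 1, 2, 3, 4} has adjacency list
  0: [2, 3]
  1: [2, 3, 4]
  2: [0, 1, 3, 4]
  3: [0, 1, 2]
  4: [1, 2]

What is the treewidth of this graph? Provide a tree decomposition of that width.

Treewidth 2.
Bags: B1 = {1, 2, 3}  B2 = {0, 2, 3}  B3 = {1, 2, 4}
Tree: B1–B2, B1–B3

Every bag has size at most 3, so the width is 3 − 1 = 2 and tw(G) ≤ 2. Conversely, {0, 2, 3} is a clique of size 3, and the vertices of any clique must share a bag in every tree decomposition; so some bag has ≥ 3 vertices and tw(G) ≥ 2. Combining the bounds, tw(G) = 2.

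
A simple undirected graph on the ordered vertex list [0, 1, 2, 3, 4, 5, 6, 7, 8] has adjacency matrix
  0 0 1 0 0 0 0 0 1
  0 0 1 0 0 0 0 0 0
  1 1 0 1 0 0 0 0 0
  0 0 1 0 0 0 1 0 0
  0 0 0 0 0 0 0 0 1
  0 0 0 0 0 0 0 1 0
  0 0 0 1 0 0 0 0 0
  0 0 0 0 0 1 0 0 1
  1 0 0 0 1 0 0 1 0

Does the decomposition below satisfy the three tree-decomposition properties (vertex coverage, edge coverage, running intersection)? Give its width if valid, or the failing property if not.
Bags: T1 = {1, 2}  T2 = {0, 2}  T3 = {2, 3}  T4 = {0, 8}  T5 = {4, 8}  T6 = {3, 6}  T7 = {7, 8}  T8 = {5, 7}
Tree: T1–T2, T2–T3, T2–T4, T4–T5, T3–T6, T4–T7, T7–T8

Checking the three conditions: (i) the bags cover all of {0, 1, 2, 3, 4, 5, 6, 7, 8}; (ii) for each edge, some bag contains both endpoints; (iii) the bags containing any fixed vertex form a subtree. All hold, so the decomposition is valid with width 2 − 1 = 1.

Yes; width 1.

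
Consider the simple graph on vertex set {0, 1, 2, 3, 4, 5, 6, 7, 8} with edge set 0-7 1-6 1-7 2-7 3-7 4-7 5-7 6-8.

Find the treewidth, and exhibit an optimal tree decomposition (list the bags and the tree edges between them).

Treewidth 1.
Bags: B1 = {4, 7}  B2 = {1, 7}  B3 = {5, 7}  B4 = {1, 6}  B5 = {0, 7}  B6 = {6, 8}  B7 = {3, 7}  B8 = {2, 7}
Tree: B1–B2, B1–B3, B2–B4, B3–B5, B4–B6, B3–B7, B2–B8

Every bag has size at most 2, so the width is 2 − 1 = 1 and tw(G) ≤ 1. Since G has at least one edge (e.g. 4–7), it is not an edgeless graph, so tw(G) ≥ 1. The upper and lower bounds meet at 1, so that is the treewidth.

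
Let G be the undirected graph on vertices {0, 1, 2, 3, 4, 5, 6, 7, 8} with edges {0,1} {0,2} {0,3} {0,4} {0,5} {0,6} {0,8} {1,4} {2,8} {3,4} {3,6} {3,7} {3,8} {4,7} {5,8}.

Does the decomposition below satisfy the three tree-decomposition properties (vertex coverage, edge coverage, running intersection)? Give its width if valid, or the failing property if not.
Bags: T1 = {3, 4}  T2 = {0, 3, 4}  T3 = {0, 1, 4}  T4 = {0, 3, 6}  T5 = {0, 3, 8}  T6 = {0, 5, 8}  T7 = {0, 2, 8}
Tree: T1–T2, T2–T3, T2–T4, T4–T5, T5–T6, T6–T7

A tree decomposition must satisfy three properties: every vertex lies in some bag; for every edge, both endpoints lie together in some bag; and for every vertex, the bags containing it form a connected subtree. Here vertex 7 appears in no bag, so the decomposition is invalid.

No — vertex 7 appears in no bag.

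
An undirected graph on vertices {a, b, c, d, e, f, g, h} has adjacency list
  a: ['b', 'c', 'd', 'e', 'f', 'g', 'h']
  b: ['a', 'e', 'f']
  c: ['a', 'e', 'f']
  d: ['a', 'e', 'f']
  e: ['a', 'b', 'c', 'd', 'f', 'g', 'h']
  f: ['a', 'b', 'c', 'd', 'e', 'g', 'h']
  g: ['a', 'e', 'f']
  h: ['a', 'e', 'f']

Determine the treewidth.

A width-3 tree decomposition is:
Bags: B1 = {a, e, f, g}  B2 = {a, d, e, f}  B3 = {a, e, f, h}  B4 = {a, c, e, f}  B5 = {a, b, e, f}
Tree: B1–B2, B1–B3, B2–B4, B3–B5
Every bag has size at most 4, so the width is 4 − 1 = 3 and tw(G) ≤ 3. On the other hand G contains the 4-clique {a, d, e, f}. A clique must lie in a single bag of any decomposition, so no decomposition can have width below 3. Hence tw(G) = 3 exactly.

3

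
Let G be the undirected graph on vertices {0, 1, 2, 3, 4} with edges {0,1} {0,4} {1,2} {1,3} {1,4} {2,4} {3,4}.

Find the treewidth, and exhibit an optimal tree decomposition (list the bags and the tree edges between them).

Each bag holds 3 vertices, so the decomposition has width 2, which upper-bounds the treewidth. Conversely, {0, 1, 4} is a clique of size 3, and the vertices of any clique must share a bag in every tree decomposition; so some bag has ≥ 3 vertices and tw(G) ≥ 2. Therefore the treewidth is 2.

Treewidth 2.
One such decomposition:
Bags: B1 = {1, 3, 4}  B2 = {1, 2, 4}  B3 = {0, 1, 4}
Tree: B1–B2, B1–B3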